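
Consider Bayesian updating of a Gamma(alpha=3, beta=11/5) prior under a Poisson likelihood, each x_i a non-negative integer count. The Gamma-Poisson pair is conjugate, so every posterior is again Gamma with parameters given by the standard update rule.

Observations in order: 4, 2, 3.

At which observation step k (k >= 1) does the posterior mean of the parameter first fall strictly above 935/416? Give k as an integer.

k = 3

obs 1: x=4 → posterior Gamma(7, 16/5)
obs 2: x=2 → posterior Gamma(9, 21/5)
obs 3: x=3 → posterior Gamma(12, 26/5)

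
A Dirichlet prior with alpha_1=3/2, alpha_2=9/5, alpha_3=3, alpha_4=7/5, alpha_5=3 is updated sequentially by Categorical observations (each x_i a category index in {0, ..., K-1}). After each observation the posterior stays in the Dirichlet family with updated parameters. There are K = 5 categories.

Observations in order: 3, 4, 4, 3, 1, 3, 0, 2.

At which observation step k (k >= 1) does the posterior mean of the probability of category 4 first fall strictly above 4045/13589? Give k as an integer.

k = 2

obs 1: x=3 → posterior Dirichlet(3/2, 9/5, 3, 12/5, 3)
obs 2: x=4 → posterior Dirichlet(3/2, 9/5, 3, 12/5, 4)
obs 3: x=4 → posterior Dirichlet(3/2, 9/5, 3, 12/5, 5)
obs 4: x=3 → posterior Dirichlet(3/2, 9/5, 3, 17/5, 5)
obs 5: x=1 → posterior Dirichlet(3/2, 14/5, 3, 17/5, 5)
obs 6: x=3 → posterior Dirichlet(3/2, 14/5, 3, 22/5, 5)
obs 7: x=0 → posterior Dirichlet(5/2, 14/5, 3, 22/5, 5)
obs 8: x=2 → posterior Dirichlet(5/2, 14/5, 4, 22/5, 5)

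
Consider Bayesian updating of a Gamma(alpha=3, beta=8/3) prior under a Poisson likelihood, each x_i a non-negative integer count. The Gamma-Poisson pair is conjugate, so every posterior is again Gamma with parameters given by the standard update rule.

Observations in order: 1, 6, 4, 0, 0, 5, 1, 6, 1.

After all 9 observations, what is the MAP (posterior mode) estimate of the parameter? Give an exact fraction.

78/35

obs 1: x=1 → posterior Gamma(4, 11/3)
obs 2: x=6 → posterior Gamma(10, 14/3)
obs 3: x=4 → posterior Gamma(14, 17/3)
obs 4: x=0 → posterior Gamma(14, 20/3)
obs 5: x=0 → posterior Gamma(14, 23/3)
obs 6: x=5 → posterior Gamma(19, 26/3)
obs 7: x=1 → posterior Gamma(20, 29/3)
obs 8: x=6 → posterior Gamma(26, 32/3)
obs 9: x=1 → posterior Gamma(27, 35/3)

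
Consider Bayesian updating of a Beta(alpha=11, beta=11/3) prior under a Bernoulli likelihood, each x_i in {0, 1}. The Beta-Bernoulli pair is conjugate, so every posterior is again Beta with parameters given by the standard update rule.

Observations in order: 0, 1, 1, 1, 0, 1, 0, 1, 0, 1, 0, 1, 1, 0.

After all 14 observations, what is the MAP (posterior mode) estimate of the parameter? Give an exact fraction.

obs 1: x=0 → posterior Beta(11, 14/3)
obs 2: x=1 → posterior Beta(12, 14/3)
obs 3: x=1 → posterior Beta(13, 14/3)
obs 4: x=1 → posterior Beta(14, 14/3)
obs 5: x=0 → posterior Beta(14, 17/3)
obs 6: x=1 → posterior Beta(15, 17/3)
obs 7: x=0 → posterior Beta(15, 20/3)
obs 8: x=1 → posterior Beta(16, 20/3)
obs 9: x=0 → posterior Beta(16, 23/3)
obs 10: x=1 → posterior Beta(17, 23/3)
obs 11: x=0 → posterior Beta(17, 26/3)
obs 12: x=1 → posterior Beta(18, 26/3)
obs 13: x=1 → posterior Beta(19, 26/3)
obs 14: x=0 → posterior Beta(19, 29/3)

27/40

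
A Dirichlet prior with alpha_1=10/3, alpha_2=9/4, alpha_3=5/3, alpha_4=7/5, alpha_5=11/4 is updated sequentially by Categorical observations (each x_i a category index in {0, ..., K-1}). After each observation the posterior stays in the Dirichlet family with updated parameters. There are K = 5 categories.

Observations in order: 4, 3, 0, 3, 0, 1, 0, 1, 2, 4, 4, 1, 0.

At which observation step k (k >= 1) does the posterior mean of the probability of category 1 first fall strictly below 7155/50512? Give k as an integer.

k = 5

obs 1: x=4 → posterior Dirichlet(10/3, 9/4, 5/3, 7/5, 15/4)
obs 2: x=3 → posterior Dirichlet(10/3, 9/4, 5/3, 12/5, 15/4)
obs 3: x=0 → posterior Dirichlet(13/3, 9/4, 5/3, 12/5, 15/4)
obs 4: x=3 → posterior Dirichlet(13/3, 9/4, 5/3, 17/5, 15/4)
obs 5: x=0 → posterior Dirichlet(16/3, 9/4, 5/3, 17/5, 15/4)
obs 6: x=1 → posterior Dirichlet(16/3, 13/4, 5/3, 17/5, 15/4)
obs 7: x=0 → posterior Dirichlet(19/3, 13/4, 5/3, 17/5, 15/4)
obs 8: x=1 → posterior Dirichlet(19/3, 17/4, 5/3, 17/5, 15/4)
obs 9: x=2 → posterior Dirichlet(19/3, 17/4, 8/3, 17/5, 15/4)
obs 10: x=4 → posterior Dirichlet(19/3, 17/4, 8/3, 17/5, 19/4)
obs 11: x=4 → posterior Dirichlet(19/3, 17/4, 8/3, 17/5, 23/4)
obs 12: x=1 → posterior Dirichlet(19/3, 21/4, 8/3, 17/5, 23/4)
obs 13: x=0 → posterior Dirichlet(22/3, 21/4, 8/3, 17/5, 23/4)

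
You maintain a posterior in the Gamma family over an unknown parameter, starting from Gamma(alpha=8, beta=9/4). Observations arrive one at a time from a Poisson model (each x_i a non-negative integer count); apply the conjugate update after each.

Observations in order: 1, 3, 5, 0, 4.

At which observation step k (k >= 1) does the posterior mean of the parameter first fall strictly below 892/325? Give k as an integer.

obs 1: x=1 → posterior Gamma(9, 13/4)
obs 2: x=3 → posterior Gamma(12, 17/4)
obs 3: x=5 → posterior Gamma(17, 21/4)
obs 4: x=0 → posterior Gamma(17, 25/4)
obs 5: x=4 → posterior Gamma(21, 29/4)

k = 4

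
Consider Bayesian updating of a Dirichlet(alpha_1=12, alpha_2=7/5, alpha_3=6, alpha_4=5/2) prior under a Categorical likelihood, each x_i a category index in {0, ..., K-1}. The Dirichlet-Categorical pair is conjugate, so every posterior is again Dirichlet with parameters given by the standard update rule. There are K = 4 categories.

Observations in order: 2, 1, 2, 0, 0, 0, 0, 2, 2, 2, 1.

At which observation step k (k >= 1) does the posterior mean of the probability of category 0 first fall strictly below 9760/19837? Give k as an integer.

k = 3

obs 1: x=2 → posterior Dirichlet(12, 7/5, 7, 5/2)
obs 2: x=1 → posterior Dirichlet(12, 12/5, 7, 5/2)
obs 3: x=2 → posterior Dirichlet(12, 12/5, 8, 5/2)
obs 4: x=0 → posterior Dirichlet(13, 12/5, 8, 5/2)
obs 5: x=0 → posterior Dirichlet(14, 12/5, 8, 5/2)
obs 6: x=0 → posterior Dirichlet(15, 12/5, 8, 5/2)
obs 7: x=0 → posterior Dirichlet(16, 12/5, 8, 5/2)
obs 8: x=2 → posterior Dirichlet(16, 12/5, 9, 5/2)
obs 9: x=2 → posterior Dirichlet(16, 12/5, 10, 5/2)
obs 10: x=2 → posterior Dirichlet(16, 12/5, 11, 5/2)
obs 11: x=1 → posterior Dirichlet(16, 17/5, 11, 5/2)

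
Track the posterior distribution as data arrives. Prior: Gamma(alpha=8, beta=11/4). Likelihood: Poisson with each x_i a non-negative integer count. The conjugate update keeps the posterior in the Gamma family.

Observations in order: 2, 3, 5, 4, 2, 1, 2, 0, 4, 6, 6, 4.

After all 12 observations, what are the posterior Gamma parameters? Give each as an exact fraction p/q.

alpha=47, beta=59/4

obs 1: x=2 → posterior Gamma(10, 15/4)
obs 2: x=3 → posterior Gamma(13, 19/4)
obs 3: x=5 → posterior Gamma(18, 23/4)
obs 4: x=4 → posterior Gamma(22, 27/4)
obs 5: x=2 → posterior Gamma(24, 31/4)
obs 6: x=1 → posterior Gamma(25, 35/4)
obs 7: x=2 → posterior Gamma(27, 39/4)
obs 8: x=0 → posterior Gamma(27, 43/4)
obs 9: x=4 → posterior Gamma(31, 47/4)
obs 10: x=6 → posterior Gamma(37, 51/4)
obs 11: x=6 → posterior Gamma(43, 55/4)
obs 12: x=4 → posterior Gamma(47, 59/4)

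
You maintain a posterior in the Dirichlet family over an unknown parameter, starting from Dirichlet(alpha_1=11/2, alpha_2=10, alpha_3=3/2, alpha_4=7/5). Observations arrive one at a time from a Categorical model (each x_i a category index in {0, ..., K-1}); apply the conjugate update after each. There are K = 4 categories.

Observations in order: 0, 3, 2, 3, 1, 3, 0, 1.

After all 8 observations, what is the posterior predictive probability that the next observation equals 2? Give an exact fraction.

obs 1: x=0 → posterior Dirichlet(13/2, 10, 3/2, 7/5)
obs 2: x=3 → posterior Dirichlet(13/2, 10, 3/2, 12/5)
obs 3: x=2 → posterior Dirichlet(13/2, 10, 5/2, 12/5)
obs 4: x=3 → posterior Dirichlet(13/2, 10, 5/2, 17/5)
obs 5: x=1 → posterior Dirichlet(13/2, 11, 5/2, 17/5)
obs 6: x=3 → posterior Dirichlet(13/2, 11, 5/2, 22/5)
obs 7: x=0 → posterior Dirichlet(15/2, 11, 5/2, 22/5)
obs 8: x=1 → posterior Dirichlet(15/2, 12, 5/2, 22/5)

25/264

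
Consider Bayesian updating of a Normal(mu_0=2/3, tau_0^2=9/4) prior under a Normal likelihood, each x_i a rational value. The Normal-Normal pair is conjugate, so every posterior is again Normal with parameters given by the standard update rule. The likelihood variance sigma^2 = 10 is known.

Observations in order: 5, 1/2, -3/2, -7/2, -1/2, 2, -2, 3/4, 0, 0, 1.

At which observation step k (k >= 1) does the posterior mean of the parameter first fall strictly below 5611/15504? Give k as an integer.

obs 1: x=5 → posterior Normal(215/147, 90/49)
obs 2: x=1/2 → posterior Normal(457/348, 45/29)
obs 3: x=-3/2 → posterior Normal(188/201, 90/67)
obs 4: x=-7/2 → posterior Normal(187/456, 45/38)
obs 5: x=-1/2 → posterior Normal(16/51, 18/17)
obs 6: x=2 → posterior Normal(67/141, 45/47)
obs 7: x=-2 → posterior Normal(80/309, 90/103)
obs 8: x=3/4 → posterior Normal(401/1344, 45/56)
obs 9: x=0 → posterior Normal(401/1452, 90/121)
obs 10: x=0 → posterior Normal(401/1560, 9/13)
obs 11: x=1 → posterior Normal(509/1668, 90/139)

k = 5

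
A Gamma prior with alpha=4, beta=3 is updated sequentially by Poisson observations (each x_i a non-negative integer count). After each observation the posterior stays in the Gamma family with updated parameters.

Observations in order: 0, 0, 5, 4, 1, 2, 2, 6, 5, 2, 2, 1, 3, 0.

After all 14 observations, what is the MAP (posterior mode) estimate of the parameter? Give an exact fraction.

obs 1: x=0 → posterior Gamma(4, 4)
obs 2: x=0 → posterior Gamma(4, 5)
obs 3: x=5 → posterior Gamma(9, 6)
obs 4: x=4 → posterior Gamma(13, 7)
obs 5: x=1 → posterior Gamma(14, 8)
obs 6: x=2 → posterior Gamma(16, 9)
obs 7: x=2 → posterior Gamma(18, 10)
obs 8: x=6 → posterior Gamma(24, 11)
obs 9: x=5 → posterior Gamma(29, 12)
obs 10: x=2 → posterior Gamma(31, 13)
obs 11: x=2 → posterior Gamma(33, 14)
obs 12: x=1 → posterior Gamma(34, 15)
obs 13: x=3 → posterior Gamma(37, 16)
obs 14: x=0 → posterior Gamma(37, 17)

36/17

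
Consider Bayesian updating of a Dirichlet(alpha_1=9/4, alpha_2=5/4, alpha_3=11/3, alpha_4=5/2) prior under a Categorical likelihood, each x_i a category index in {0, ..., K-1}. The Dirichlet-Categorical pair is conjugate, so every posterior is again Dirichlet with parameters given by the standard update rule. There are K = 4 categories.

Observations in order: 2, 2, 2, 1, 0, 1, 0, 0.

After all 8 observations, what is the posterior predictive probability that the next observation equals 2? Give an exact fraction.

obs 1: x=2 → posterior Dirichlet(9/4, 5/4, 14/3, 5/2)
obs 2: x=2 → posterior Dirichlet(9/4, 5/4, 17/3, 5/2)
obs 3: x=2 → posterior Dirichlet(9/4, 5/4, 20/3, 5/2)
obs 4: x=1 → posterior Dirichlet(9/4, 9/4, 20/3, 5/2)
obs 5: x=0 → posterior Dirichlet(13/4, 9/4, 20/3, 5/2)
obs 6: x=1 → posterior Dirichlet(13/4, 13/4, 20/3, 5/2)
obs 7: x=0 → posterior Dirichlet(17/4, 13/4, 20/3, 5/2)
obs 8: x=0 → posterior Dirichlet(21/4, 13/4, 20/3, 5/2)

20/53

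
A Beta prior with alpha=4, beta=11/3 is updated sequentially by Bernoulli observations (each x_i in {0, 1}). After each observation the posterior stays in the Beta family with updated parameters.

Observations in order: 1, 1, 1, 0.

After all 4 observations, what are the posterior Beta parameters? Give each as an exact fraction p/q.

obs 1: x=1 → posterior Beta(5, 11/3)
obs 2: x=1 → posterior Beta(6, 11/3)
obs 3: x=1 → posterior Beta(7, 11/3)
obs 4: x=0 → posterior Beta(7, 14/3)

alpha=7, beta=14/3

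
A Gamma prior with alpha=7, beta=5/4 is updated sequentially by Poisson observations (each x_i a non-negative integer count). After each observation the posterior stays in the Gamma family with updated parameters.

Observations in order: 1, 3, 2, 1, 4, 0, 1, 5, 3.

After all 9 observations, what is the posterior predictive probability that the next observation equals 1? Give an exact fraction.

obs 1: x=1 → posterior Gamma(8, 9/4)
obs 2: x=3 → posterior Gamma(11, 13/4)
obs 3: x=2 → posterior Gamma(13, 17/4)
obs 4: x=1 → posterior Gamma(14, 21/4)
obs 5: x=4 → posterior Gamma(18, 25/4)
obs 6: x=0 → posterior Gamma(18, 29/4)
obs 7: x=1 → posterior Gamma(19, 33/4)
obs 8: x=5 → posterior Gamma(24, 37/4)
obs 9: x=3 → posterior Gamma(27, 41/4)

140353782985709462367814671439286096111050724/722082170385123040407773964107036590576171875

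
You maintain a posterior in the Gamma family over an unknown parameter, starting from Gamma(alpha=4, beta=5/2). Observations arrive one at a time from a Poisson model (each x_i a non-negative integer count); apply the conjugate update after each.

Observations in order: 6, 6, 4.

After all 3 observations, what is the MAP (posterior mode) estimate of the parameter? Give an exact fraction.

obs 1: x=6 → posterior Gamma(10, 7/2)
obs 2: x=6 → posterior Gamma(16, 9/2)
obs 3: x=4 → posterior Gamma(20, 11/2)

38/11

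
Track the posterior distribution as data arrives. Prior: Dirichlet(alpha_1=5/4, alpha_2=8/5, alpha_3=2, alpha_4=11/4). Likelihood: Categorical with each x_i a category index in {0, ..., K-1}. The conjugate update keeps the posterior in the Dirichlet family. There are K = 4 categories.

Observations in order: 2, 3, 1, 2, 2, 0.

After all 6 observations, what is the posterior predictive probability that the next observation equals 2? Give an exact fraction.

obs 1: x=2 → posterior Dirichlet(5/4, 8/5, 3, 11/4)
obs 2: x=3 → posterior Dirichlet(5/4, 8/5, 3, 15/4)
obs 3: x=1 → posterior Dirichlet(5/4, 13/5, 3, 15/4)
obs 4: x=2 → posterior Dirichlet(5/4, 13/5, 4, 15/4)
obs 5: x=2 → posterior Dirichlet(5/4, 13/5, 5, 15/4)
obs 6: x=0 → posterior Dirichlet(9/4, 13/5, 5, 15/4)

25/68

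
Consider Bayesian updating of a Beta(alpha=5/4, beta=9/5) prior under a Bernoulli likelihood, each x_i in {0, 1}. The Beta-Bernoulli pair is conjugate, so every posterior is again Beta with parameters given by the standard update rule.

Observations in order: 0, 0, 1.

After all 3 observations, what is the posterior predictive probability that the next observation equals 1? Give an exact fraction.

45/121

obs 1: x=0 → posterior Beta(5/4, 14/5)
obs 2: x=0 → posterior Beta(5/4, 19/5)
obs 3: x=1 → posterior Beta(9/4, 19/5)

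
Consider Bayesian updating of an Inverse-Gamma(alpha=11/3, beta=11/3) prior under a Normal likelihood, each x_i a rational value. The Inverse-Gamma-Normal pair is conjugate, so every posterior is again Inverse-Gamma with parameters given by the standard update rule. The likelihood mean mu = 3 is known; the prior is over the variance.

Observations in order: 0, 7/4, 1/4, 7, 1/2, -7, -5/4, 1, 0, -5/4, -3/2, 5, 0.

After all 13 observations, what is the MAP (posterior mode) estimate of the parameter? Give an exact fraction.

obs 1: x=0 → posterior Inverse-Gamma(25/6, 49/6)
obs 2: x=7/4 → posterior Inverse-Gamma(14/3, 859/96)
obs 3: x=1/4 → posterior Inverse-Gamma(31/6, 611/48)
obs 4: x=7 → posterior Inverse-Gamma(17/3, 995/48)
obs 5: x=1/2 → posterior Inverse-Gamma(37/6, 1145/48)
obs 6: x=-7 → posterior Inverse-Gamma(20/3, 3545/48)
obs 7: x=-5/4 → posterior Inverse-Gamma(43/6, 7957/96)
obs 8: x=1 → posterior Inverse-Gamma(23/3, 8149/96)
obs 9: x=0 → posterior Inverse-Gamma(49/6, 8581/96)
obs 10: x=-5/4 → posterior Inverse-Gamma(26/3, 1181/12)
obs 11: x=-3/2 → posterior Inverse-Gamma(55/6, 2605/24)
obs 12: x=5 → posterior Inverse-Gamma(29/3, 2653/24)
obs 13: x=0 → posterior Inverse-Gamma(61/6, 2761/24)

2761/268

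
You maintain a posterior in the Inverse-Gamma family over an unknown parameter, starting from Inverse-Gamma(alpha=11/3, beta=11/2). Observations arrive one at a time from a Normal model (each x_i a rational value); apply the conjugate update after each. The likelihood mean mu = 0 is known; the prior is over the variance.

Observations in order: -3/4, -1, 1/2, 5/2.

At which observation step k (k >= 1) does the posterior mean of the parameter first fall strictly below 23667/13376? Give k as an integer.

k = 2

obs 1: x=-3/4 → posterior Inverse-Gamma(25/6, 185/32)
obs 2: x=-1 → posterior Inverse-Gamma(14/3, 201/32)
obs 3: x=1/2 → posterior Inverse-Gamma(31/6, 205/32)
obs 4: x=5/2 → posterior Inverse-Gamma(17/3, 305/32)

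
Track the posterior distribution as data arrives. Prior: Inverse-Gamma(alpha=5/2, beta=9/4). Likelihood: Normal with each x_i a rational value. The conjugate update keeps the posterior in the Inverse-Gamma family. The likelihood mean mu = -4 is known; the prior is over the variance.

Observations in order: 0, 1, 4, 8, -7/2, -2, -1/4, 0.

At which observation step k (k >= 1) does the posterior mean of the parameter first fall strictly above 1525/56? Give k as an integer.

k = 4

obs 1: x=0 → posterior Inverse-Gamma(3, 41/4)
obs 2: x=1 → posterior Inverse-Gamma(7/2, 91/4)
obs 3: x=4 → posterior Inverse-Gamma(4, 219/4)
obs 4: x=8 → posterior Inverse-Gamma(9/2, 507/4)
obs 5: x=-7/2 → posterior Inverse-Gamma(5, 1015/8)
obs 6: x=-2 → posterior Inverse-Gamma(11/2, 1031/8)
obs 7: x=-1/4 → posterior Inverse-Gamma(6, 4349/32)
obs 8: x=0 → posterior Inverse-Gamma(13/2, 4605/32)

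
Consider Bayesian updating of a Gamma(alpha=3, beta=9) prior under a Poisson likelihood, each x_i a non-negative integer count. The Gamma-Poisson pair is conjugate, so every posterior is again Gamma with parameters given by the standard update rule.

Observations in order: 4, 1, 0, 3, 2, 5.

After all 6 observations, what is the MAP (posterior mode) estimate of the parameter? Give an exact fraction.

obs 1: x=4 → posterior Gamma(7, 10)
obs 2: x=1 → posterior Gamma(8, 11)
obs 3: x=0 → posterior Gamma(8, 12)
obs 4: x=3 → posterior Gamma(11, 13)
obs 5: x=2 → posterior Gamma(13, 14)
obs 6: x=5 → posterior Gamma(18, 15)

17/15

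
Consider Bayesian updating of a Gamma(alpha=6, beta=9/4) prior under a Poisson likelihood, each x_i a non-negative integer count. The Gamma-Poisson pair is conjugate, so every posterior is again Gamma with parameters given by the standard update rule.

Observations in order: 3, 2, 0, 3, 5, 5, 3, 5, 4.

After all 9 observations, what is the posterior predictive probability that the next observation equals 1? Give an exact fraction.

obs 1: x=3 → posterior Gamma(9, 13/4)
obs 2: x=2 → posterior Gamma(11, 17/4)
obs 3: x=0 → posterior Gamma(11, 21/4)
obs 4: x=3 → posterior Gamma(14, 25/4)
obs 5: x=5 → posterior Gamma(19, 29/4)
obs 6: x=5 → posterior Gamma(24, 33/4)
obs 7: x=3 → posterior Gamma(27, 37/4)
obs 8: x=5 → posterior Gamma(32, 41/4)
obs 9: x=4 → posterior Gamma(36, 45/4)

47207715898857584620490980072169045219197869300842285156250000/344552147465294110719732986332367243247925798357929806000836849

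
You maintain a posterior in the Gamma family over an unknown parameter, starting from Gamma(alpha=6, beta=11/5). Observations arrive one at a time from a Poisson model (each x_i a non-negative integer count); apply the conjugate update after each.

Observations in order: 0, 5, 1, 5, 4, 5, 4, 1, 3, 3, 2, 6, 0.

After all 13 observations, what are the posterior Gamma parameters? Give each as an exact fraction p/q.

alpha=45, beta=76/5

obs 1: x=0 → posterior Gamma(6, 16/5)
obs 2: x=5 → posterior Gamma(11, 21/5)
obs 3: x=1 → posterior Gamma(12, 26/5)
obs 4: x=5 → posterior Gamma(17, 31/5)
obs 5: x=4 → posterior Gamma(21, 36/5)
obs 6: x=5 → posterior Gamma(26, 41/5)
obs 7: x=4 → posterior Gamma(30, 46/5)
obs 8: x=1 → posterior Gamma(31, 51/5)
obs 9: x=3 → posterior Gamma(34, 56/5)
obs 10: x=3 → posterior Gamma(37, 61/5)
obs 11: x=2 → posterior Gamma(39, 66/5)
obs 12: x=6 → posterior Gamma(45, 71/5)
obs 13: x=0 → posterior Gamma(45, 76/5)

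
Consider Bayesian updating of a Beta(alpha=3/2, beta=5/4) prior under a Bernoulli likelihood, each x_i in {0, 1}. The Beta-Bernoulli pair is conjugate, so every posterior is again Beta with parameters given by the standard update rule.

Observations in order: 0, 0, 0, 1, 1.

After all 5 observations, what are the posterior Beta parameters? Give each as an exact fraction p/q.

alpha=7/2, beta=17/4

obs 1: x=0 → posterior Beta(3/2, 9/4)
obs 2: x=0 → posterior Beta(3/2, 13/4)
obs 3: x=0 → posterior Beta(3/2, 17/4)
obs 4: x=1 → posterior Beta(5/2, 17/4)
obs 5: x=1 → posterior Beta(7/2, 17/4)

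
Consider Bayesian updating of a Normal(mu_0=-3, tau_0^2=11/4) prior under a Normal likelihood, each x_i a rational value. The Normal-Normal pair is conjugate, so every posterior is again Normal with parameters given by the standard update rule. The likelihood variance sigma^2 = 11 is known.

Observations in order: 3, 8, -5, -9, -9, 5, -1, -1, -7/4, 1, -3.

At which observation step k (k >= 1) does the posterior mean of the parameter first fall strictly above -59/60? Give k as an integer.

obs 1: x=3 → posterior Normal(-9/5, 11/5)
obs 2: x=8 → posterior Normal(-1/6, 11/6)
obs 3: x=-5 → posterior Normal(-6/7, 11/7)
obs 4: x=-9 → posterior Normal(-15/8, 11/8)
obs 5: x=-9 → posterior Normal(-8/3, 11/9)
obs 6: x=5 → posterior Normal(-19/10, 11/10)
obs 7: x=-1 → posterior Normal(-20/11, 1)
obs 8: x=-1 → posterior Normal(-7/4, 11/12)
obs 9: x=-7/4 → posterior Normal(-7/4, 11/13)
obs 10: x=1 → posterior Normal(-87/56, 11/14)
obs 11: x=-3 → posterior Normal(-33/20, 11/15)

k = 2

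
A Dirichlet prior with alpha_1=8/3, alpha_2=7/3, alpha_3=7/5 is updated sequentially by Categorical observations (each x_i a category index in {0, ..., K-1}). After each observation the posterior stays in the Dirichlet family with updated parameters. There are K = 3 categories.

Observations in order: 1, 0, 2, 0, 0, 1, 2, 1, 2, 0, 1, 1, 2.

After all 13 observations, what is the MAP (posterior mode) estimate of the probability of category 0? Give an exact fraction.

85/246

obs 1: x=1 → posterior Dirichlet(8/3, 10/3, 7/5)
obs 2: x=0 → posterior Dirichlet(11/3, 10/3, 7/5)
obs 3: x=2 → posterior Dirichlet(11/3, 10/3, 12/5)
obs 4: x=0 → posterior Dirichlet(14/3, 10/3, 12/5)
obs 5: x=0 → posterior Dirichlet(17/3, 10/3, 12/5)
obs 6: x=1 → posterior Dirichlet(17/3, 13/3, 12/5)
obs 7: x=2 → posterior Dirichlet(17/3, 13/3, 17/5)
obs 8: x=1 → posterior Dirichlet(17/3, 16/3, 17/5)
obs 9: x=2 → posterior Dirichlet(17/3, 16/3, 22/5)
obs 10: x=0 → posterior Dirichlet(20/3, 16/3, 22/5)
obs 11: x=1 → posterior Dirichlet(20/3, 19/3, 22/5)
obs 12: x=1 → posterior Dirichlet(20/3, 22/3, 22/5)
obs 13: x=2 → posterior Dirichlet(20/3, 22/3, 27/5)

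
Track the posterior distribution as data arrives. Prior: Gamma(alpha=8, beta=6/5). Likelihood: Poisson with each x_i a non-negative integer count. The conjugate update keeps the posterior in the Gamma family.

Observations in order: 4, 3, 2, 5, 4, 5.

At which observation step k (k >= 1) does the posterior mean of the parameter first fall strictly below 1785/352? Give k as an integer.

k = 2

obs 1: x=4 → posterior Gamma(12, 11/5)
obs 2: x=3 → posterior Gamma(15, 16/5)
obs 3: x=2 → posterior Gamma(17, 21/5)
obs 4: x=5 → posterior Gamma(22, 26/5)
obs 5: x=4 → posterior Gamma(26, 31/5)
obs 6: x=5 → posterior Gamma(31, 36/5)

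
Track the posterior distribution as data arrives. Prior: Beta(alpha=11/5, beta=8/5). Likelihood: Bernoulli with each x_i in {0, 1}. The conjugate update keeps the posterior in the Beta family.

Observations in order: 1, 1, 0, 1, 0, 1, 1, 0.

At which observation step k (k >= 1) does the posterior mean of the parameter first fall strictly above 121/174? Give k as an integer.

obs 1: x=1 → posterior Beta(16/5, 8/5)
obs 2: x=1 → posterior Beta(21/5, 8/5)
obs 3: x=0 → posterior Beta(21/5, 13/5)
obs 4: x=1 → posterior Beta(26/5, 13/5)
obs 5: x=0 → posterior Beta(26/5, 18/5)
obs 6: x=1 → posterior Beta(31/5, 18/5)
obs 7: x=1 → posterior Beta(36/5, 18/5)
obs 8: x=0 → posterior Beta(36/5, 23/5)

k = 2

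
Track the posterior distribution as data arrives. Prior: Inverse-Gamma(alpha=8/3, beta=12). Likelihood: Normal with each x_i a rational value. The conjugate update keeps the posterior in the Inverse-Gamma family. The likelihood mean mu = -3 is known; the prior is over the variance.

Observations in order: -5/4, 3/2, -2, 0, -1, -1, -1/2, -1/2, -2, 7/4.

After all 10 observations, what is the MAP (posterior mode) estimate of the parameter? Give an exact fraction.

2433/416

obs 1: x=-5/4 → posterior Inverse-Gamma(19/6, 433/32)
obs 2: x=3/2 → posterior Inverse-Gamma(11/3, 757/32)
obs 3: x=-2 → posterior Inverse-Gamma(25/6, 773/32)
obs 4: x=0 → posterior Inverse-Gamma(14/3, 917/32)
obs 5: x=-1 → posterior Inverse-Gamma(31/6, 981/32)
obs 6: x=-1 → posterior Inverse-Gamma(17/3, 1045/32)
obs 7: x=-1/2 → posterior Inverse-Gamma(37/6, 1145/32)
obs 8: x=-1/2 → posterior Inverse-Gamma(20/3, 1245/32)
obs 9: x=-2 → posterior Inverse-Gamma(43/6, 1261/32)
obs 10: x=7/4 → posterior Inverse-Gamma(23/3, 811/16)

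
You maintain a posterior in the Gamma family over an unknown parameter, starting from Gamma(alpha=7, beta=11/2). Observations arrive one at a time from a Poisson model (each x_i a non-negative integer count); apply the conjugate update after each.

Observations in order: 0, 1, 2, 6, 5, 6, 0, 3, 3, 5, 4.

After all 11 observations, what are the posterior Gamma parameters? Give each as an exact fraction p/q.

obs 1: x=0 → posterior Gamma(7, 13/2)
obs 2: x=1 → posterior Gamma(8, 15/2)
obs 3: x=2 → posterior Gamma(10, 17/2)
obs 4: x=6 → posterior Gamma(16, 19/2)
obs 5: x=5 → posterior Gamma(21, 21/2)
obs 6: x=6 → posterior Gamma(27, 23/2)
obs 7: x=0 → posterior Gamma(27, 25/2)
obs 8: x=3 → posterior Gamma(30, 27/2)
obs 9: x=3 → posterior Gamma(33, 29/2)
obs 10: x=5 → posterior Gamma(38, 31/2)
obs 11: x=4 → posterior Gamma(42, 33/2)

alpha=42, beta=33/2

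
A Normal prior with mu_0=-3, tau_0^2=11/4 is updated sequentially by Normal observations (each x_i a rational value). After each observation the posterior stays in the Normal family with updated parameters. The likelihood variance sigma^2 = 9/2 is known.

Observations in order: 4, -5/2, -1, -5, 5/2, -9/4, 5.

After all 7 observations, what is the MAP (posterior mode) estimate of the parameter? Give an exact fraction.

obs 1: x=4 → posterior Normal(-10/29, 99/58)
obs 2: x=-5/2 → posterior Normal(-15/16, 99/80)
obs 3: x=-1 → posterior Normal(-97/102, 33/34)
obs 4: x=-5 → posterior Normal(-207/124, 99/124)
obs 5: x=5/2 → posterior Normal(-76/73, 99/146)
obs 6: x=-9/4 → posterior Normal(-403/336, 33/56)
obs 7: x=5 → posterior Normal(-183/380, 99/190)

-183/380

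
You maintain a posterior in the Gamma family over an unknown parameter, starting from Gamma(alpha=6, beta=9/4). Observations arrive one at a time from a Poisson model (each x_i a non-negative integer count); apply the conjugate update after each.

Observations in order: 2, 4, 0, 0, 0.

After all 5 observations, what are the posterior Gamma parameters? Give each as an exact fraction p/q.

obs 1: x=2 → posterior Gamma(8, 13/4)
obs 2: x=4 → posterior Gamma(12, 17/4)
obs 3: x=0 → posterior Gamma(12, 21/4)
obs 4: x=0 → posterior Gamma(12, 25/4)
obs 5: x=0 → posterior Gamma(12, 29/4)

alpha=12, beta=29/4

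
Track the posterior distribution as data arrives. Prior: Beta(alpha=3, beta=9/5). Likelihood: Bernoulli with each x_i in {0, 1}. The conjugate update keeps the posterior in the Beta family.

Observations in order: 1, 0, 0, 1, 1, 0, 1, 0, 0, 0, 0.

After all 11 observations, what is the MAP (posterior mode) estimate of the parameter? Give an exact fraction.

obs 1: x=1 → posterior Beta(4, 9/5)
obs 2: x=0 → posterior Beta(4, 14/5)
obs 3: x=0 → posterior Beta(4, 19/5)
obs 4: x=1 → posterior Beta(5, 19/5)
obs 5: x=1 → posterior Beta(6, 19/5)
obs 6: x=0 → posterior Beta(6, 24/5)
obs 7: x=1 → posterior Beta(7, 24/5)
obs 8: x=0 → posterior Beta(7, 29/5)
obs 9: x=0 → posterior Beta(7, 34/5)
obs 10: x=0 → posterior Beta(7, 39/5)
obs 11: x=0 → posterior Beta(7, 44/5)

10/23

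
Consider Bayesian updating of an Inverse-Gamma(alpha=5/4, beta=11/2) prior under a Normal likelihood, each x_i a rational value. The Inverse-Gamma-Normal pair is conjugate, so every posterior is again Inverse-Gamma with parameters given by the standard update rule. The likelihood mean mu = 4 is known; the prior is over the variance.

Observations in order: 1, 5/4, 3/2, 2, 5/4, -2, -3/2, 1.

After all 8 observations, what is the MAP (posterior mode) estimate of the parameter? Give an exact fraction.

obs 1: x=1 → posterior Inverse-Gamma(7/4, 10)
obs 2: x=5/4 → posterior Inverse-Gamma(9/4, 441/32)
obs 3: x=3/2 → posterior Inverse-Gamma(11/4, 541/32)
obs 4: x=2 → posterior Inverse-Gamma(13/4, 605/32)
obs 5: x=5/4 → posterior Inverse-Gamma(15/4, 363/16)
obs 6: x=-2 → posterior Inverse-Gamma(17/4, 651/16)
obs 7: x=-3/2 → posterior Inverse-Gamma(19/4, 893/16)
obs 8: x=1 → posterior Inverse-Gamma(21/4, 965/16)

193/20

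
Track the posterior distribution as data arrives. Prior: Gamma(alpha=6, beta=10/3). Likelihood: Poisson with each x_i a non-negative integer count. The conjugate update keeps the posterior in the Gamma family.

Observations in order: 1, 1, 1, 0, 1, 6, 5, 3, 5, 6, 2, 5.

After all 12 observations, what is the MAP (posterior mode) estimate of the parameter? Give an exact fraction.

123/46

obs 1: x=1 → posterior Gamma(7, 13/3)
obs 2: x=1 → posterior Gamma(8, 16/3)
obs 3: x=1 → posterior Gamma(9, 19/3)
obs 4: x=0 → posterior Gamma(9, 22/3)
obs 5: x=1 → posterior Gamma(10, 25/3)
obs 6: x=6 → posterior Gamma(16, 28/3)
obs 7: x=5 → posterior Gamma(21, 31/3)
obs 8: x=3 → posterior Gamma(24, 34/3)
obs 9: x=5 → posterior Gamma(29, 37/3)
obs 10: x=6 → posterior Gamma(35, 40/3)
obs 11: x=2 → posterior Gamma(37, 43/3)
obs 12: x=5 → posterior Gamma(42, 46/3)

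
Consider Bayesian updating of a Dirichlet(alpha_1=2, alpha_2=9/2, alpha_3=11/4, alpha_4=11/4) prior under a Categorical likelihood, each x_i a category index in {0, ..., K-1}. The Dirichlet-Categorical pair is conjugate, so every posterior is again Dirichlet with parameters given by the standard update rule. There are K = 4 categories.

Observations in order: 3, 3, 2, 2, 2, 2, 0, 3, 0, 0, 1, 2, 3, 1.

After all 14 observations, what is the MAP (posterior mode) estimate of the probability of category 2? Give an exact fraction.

obs 1: x=3 → posterior Dirichlet(2, 9/2, 11/4, 15/4)
obs 2: x=3 → posterior Dirichlet(2, 9/2, 11/4, 19/4)
obs 3: x=2 → posterior Dirichlet(2, 9/2, 15/4, 19/4)
obs 4: x=2 → posterior Dirichlet(2, 9/2, 19/4, 19/4)
obs 5: x=2 → posterior Dirichlet(2, 9/2, 23/4, 19/4)
obs 6: x=2 → posterior Dirichlet(2, 9/2, 27/4, 19/4)
obs 7: x=0 → posterior Dirichlet(3, 9/2, 27/4, 19/4)
obs 8: x=3 → posterior Dirichlet(3, 9/2, 27/4, 23/4)
obs 9: x=0 → posterior Dirichlet(4, 9/2, 27/4, 23/4)
obs 10: x=0 → posterior Dirichlet(5, 9/2, 27/4, 23/4)
obs 11: x=1 → posterior Dirichlet(5, 11/2, 27/4, 23/4)
obs 12: x=2 → posterior Dirichlet(5, 11/2, 31/4, 23/4)
obs 13: x=3 → posterior Dirichlet(5, 11/2, 31/4, 27/4)
obs 14: x=1 → posterior Dirichlet(5, 13/2, 31/4, 27/4)

27/88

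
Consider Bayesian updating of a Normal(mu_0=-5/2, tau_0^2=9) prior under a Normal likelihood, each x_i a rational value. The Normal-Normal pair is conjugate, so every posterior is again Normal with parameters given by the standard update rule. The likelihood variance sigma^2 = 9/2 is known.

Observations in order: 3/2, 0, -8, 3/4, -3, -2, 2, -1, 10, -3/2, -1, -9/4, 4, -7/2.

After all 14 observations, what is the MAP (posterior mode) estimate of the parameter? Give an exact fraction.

-21/58

obs 1: x=3/2 → posterior Normal(1/6, 3)
obs 2: x=0 → posterior Normal(1/10, 9/5)
obs 3: x=-8 → posterior Normal(-31/14, 9/7)
obs 4: x=3/4 → posterior Normal(-14/9, 1)
obs 5: x=-3 → posterior Normal(-20/11, 9/11)
obs 6: x=-2 → posterior Normal(-24/13, 9/13)
obs 7: x=2 → posterior Normal(-4/3, 3/5)
obs 8: x=-1 → posterior Normal(-22/17, 9/17)
obs 9: x=10 → posterior Normal(-2/19, 9/19)
obs 10: x=-3/2 → posterior Normal(-5/21, 3/7)
obs 11: x=-1 → posterior Normal(-7/23, 9/23)
obs 12: x=-9/4 → posterior Normal(-23/50, 9/25)
obs 13: x=4 → posterior Normal(-7/54, 1/3)
obs 14: x=-7/2 → posterior Normal(-21/58, 9/29)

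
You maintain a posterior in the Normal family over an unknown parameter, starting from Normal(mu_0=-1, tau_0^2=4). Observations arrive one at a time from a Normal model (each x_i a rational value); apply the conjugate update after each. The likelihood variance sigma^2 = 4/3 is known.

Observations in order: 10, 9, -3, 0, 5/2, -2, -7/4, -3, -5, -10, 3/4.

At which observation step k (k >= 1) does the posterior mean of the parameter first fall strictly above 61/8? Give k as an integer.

k = 2

obs 1: x=10 → posterior Normal(29/4, 1)
obs 2: x=9 → posterior Normal(8, 4/7)
obs 3: x=-3 → posterior Normal(47/10, 2/5)
obs 4: x=0 → posterior Normal(47/13, 4/13)
obs 5: x=5/2 → posterior Normal(109/32, 1/4)
obs 6: x=-2 → posterior Normal(97/38, 4/19)
obs 7: x=-7/4 → posterior Normal(173/88, 2/11)
obs 8: x=-3 → posterior Normal(137/100, 4/25)
obs 9: x=-5 → posterior Normal(11/16, 1/7)
obs 10: x=-10 → posterior Normal(-43/124, 4/31)
obs 11: x=3/4 → posterior Normal(-1/4, 2/17)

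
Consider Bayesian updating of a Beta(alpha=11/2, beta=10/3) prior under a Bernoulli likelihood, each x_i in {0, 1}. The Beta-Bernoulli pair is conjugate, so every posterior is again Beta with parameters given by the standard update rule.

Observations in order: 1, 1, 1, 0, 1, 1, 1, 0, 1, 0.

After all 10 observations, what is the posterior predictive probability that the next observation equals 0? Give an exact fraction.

38/113

obs 1: x=1 → posterior Beta(13/2, 10/3)
obs 2: x=1 → posterior Beta(15/2, 10/3)
obs 3: x=1 → posterior Beta(17/2, 10/3)
obs 4: x=0 → posterior Beta(17/2, 13/3)
obs 5: x=1 → posterior Beta(19/2, 13/3)
obs 6: x=1 → posterior Beta(21/2, 13/3)
obs 7: x=1 → posterior Beta(23/2, 13/3)
obs 8: x=0 → posterior Beta(23/2, 16/3)
obs 9: x=1 → posterior Beta(25/2, 16/3)
obs 10: x=0 → posterior Beta(25/2, 19/3)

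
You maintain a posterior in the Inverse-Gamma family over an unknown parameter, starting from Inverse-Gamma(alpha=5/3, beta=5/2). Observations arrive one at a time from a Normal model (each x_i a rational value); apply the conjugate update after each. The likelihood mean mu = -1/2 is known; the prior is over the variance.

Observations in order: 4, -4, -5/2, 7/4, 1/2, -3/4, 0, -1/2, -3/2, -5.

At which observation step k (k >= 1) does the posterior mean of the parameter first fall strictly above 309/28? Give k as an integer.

obs 1: x=4 → posterior Inverse-Gamma(13/6, 101/8)
obs 2: x=-4 → posterior Inverse-Gamma(8/3, 75/4)
obs 3: x=-5/2 → posterior Inverse-Gamma(19/6, 83/4)
obs 4: x=7/4 → posterior Inverse-Gamma(11/3, 745/32)
obs 5: x=1/2 → posterior Inverse-Gamma(25/6, 761/32)
obs 6: x=-3/4 → posterior Inverse-Gamma(14/3, 381/16)
obs 7: x=0 → posterior Inverse-Gamma(31/6, 383/16)
obs 8: x=-1/2 → posterior Inverse-Gamma(17/3, 383/16)
obs 9: x=-3/2 → posterior Inverse-Gamma(37/6, 391/16)
obs 10: x=-5 → posterior Inverse-Gamma(20/3, 553/16)

k = 2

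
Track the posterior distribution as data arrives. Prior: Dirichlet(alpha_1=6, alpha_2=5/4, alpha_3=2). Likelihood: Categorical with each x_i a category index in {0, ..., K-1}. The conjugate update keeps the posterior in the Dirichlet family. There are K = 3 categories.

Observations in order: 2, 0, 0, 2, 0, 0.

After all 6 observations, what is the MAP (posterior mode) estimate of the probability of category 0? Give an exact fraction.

obs 1: x=2 → posterior Dirichlet(6, 5/4, 3)
obs 2: x=0 → posterior Dirichlet(7, 5/4, 3)
obs 3: x=0 → posterior Dirichlet(8, 5/4, 3)
obs 4: x=2 → posterior Dirichlet(8, 5/4, 4)
obs 5: x=0 → posterior Dirichlet(9, 5/4, 4)
obs 6: x=0 → posterior Dirichlet(10, 5/4, 4)

36/49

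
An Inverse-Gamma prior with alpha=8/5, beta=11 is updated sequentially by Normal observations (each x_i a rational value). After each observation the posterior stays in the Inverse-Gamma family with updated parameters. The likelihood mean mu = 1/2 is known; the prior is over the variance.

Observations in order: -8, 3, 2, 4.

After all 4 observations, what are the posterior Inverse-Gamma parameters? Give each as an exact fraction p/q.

alpha=18/5, beta=115/2

obs 1: x=-8 → posterior Inverse-Gamma(21/10, 377/8)
obs 2: x=3 → posterior Inverse-Gamma(13/5, 201/4)
obs 3: x=2 → posterior Inverse-Gamma(31/10, 411/8)
obs 4: x=4 → posterior Inverse-Gamma(18/5, 115/2)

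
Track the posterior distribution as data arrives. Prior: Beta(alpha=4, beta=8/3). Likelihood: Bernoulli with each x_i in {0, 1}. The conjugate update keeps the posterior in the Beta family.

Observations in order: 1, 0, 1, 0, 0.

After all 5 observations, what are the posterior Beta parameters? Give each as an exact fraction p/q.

alpha=6, beta=17/3

obs 1: x=1 → posterior Beta(5, 8/3)
obs 2: x=0 → posterior Beta(5, 11/3)
obs 3: x=1 → posterior Beta(6, 11/3)
obs 4: x=0 → posterior Beta(6, 14/3)
obs 5: x=0 → posterior Beta(6, 17/3)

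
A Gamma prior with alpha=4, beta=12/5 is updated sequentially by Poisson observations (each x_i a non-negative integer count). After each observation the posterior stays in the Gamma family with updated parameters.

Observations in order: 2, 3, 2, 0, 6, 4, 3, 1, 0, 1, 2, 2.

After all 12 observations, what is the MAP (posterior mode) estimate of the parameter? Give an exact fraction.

145/72

obs 1: x=2 → posterior Gamma(6, 17/5)
obs 2: x=3 → posterior Gamma(9, 22/5)
obs 3: x=2 → posterior Gamma(11, 27/5)
obs 4: x=0 → posterior Gamma(11, 32/5)
obs 5: x=6 → posterior Gamma(17, 37/5)
obs 6: x=4 → posterior Gamma(21, 42/5)
obs 7: x=3 → posterior Gamma(24, 47/5)
obs 8: x=1 → posterior Gamma(25, 52/5)
obs 9: x=0 → posterior Gamma(25, 57/5)
obs 10: x=1 → posterior Gamma(26, 62/5)
obs 11: x=2 → posterior Gamma(28, 67/5)
obs 12: x=2 → posterior Gamma(30, 72/5)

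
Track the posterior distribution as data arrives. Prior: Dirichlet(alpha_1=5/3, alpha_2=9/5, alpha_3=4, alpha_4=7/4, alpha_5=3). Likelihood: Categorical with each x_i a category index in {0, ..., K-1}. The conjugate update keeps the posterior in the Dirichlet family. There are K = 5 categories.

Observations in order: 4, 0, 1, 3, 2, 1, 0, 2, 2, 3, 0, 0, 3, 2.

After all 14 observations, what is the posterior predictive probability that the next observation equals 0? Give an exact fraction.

obs 1: x=4 → posterior Dirichlet(5/3, 9/5, 4, 7/4, 4)
obs 2: x=0 → posterior Dirichlet(8/3, 9/5, 4, 7/4, 4)
obs 3: x=1 → posterior Dirichlet(8/3, 14/5, 4, 7/4, 4)
obs 4: x=3 → posterior Dirichlet(8/3, 14/5, 4, 11/4, 4)
obs 5: x=2 → posterior Dirichlet(8/3, 14/5, 5, 11/4, 4)
obs 6: x=1 → posterior Dirichlet(8/3, 19/5, 5, 11/4, 4)
obs 7: x=0 → posterior Dirichlet(11/3, 19/5, 5, 11/4, 4)
obs 8: x=2 → posterior Dirichlet(11/3, 19/5, 6, 11/4, 4)
obs 9: x=2 → posterior Dirichlet(11/3, 19/5, 7, 11/4, 4)
obs 10: x=3 → posterior Dirichlet(11/3, 19/5, 7, 15/4, 4)
obs 11: x=0 → posterior Dirichlet(14/3, 19/5, 7, 15/4, 4)
obs 12: x=0 → posterior Dirichlet(17/3, 19/5, 7, 15/4, 4)
obs 13: x=3 → posterior Dirichlet(17/3, 19/5, 7, 19/4, 4)
obs 14: x=2 → posterior Dirichlet(17/3, 19/5, 8, 19/4, 4)

340/1573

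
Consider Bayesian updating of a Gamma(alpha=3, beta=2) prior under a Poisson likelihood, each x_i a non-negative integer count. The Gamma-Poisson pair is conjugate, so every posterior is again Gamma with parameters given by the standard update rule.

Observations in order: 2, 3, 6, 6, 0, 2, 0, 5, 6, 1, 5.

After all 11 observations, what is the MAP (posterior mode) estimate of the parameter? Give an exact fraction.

38/13

obs 1: x=2 → posterior Gamma(5, 3)
obs 2: x=3 → posterior Gamma(8, 4)
obs 3: x=6 → posterior Gamma(14, 5)
obs 4: x=6 → posterior Gamma(20, 6)
obs 5: x=0 → posterior Gamma(20, 7)
obs 6: x=2 → posterior Gamma(22, 8)
obs 7: x=0 → posterior Gamma(22, 9)
obs 8: x=5 → posterior Gamma(27, 10)
obs 9: x=6 → posterior Gamma(33, 11)
obs 10: x=1 → posterior Gamma(34, 12)
obs 11: x=5 → posterior Gamma(39, 13)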